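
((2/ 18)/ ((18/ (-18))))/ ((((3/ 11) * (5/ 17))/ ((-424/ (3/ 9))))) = 79288/ 45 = 1761.96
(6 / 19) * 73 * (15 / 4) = 3285 / 38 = 86.45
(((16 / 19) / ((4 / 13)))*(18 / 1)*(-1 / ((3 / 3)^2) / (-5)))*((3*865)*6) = 2914704 / 19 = 153405.47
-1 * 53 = -53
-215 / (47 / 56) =-12040 / 47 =-256.17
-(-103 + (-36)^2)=-1193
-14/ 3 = -4.67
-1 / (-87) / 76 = 1 / 6612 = 0.00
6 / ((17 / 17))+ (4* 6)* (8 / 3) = 70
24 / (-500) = -6 / 125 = -0.05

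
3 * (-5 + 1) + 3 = -9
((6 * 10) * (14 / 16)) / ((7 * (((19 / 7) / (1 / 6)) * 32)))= 35 / 2432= 0.01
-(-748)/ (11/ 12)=816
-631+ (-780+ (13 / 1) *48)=-787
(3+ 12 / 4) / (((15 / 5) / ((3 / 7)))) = 6 / 7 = 0.86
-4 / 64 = -1 / 16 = -0.06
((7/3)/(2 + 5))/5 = 1/15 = 0.07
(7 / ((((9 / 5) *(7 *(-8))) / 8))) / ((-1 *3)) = 5 / 27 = 0.19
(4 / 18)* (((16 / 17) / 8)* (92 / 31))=0.08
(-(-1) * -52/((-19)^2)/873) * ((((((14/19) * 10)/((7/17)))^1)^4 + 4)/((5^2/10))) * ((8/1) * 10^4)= -229252561408000/423412929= -541439.68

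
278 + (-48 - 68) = 162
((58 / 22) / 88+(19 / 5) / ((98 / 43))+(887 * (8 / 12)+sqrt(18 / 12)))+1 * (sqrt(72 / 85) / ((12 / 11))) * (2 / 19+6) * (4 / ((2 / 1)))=sqrt(6) / 2+1276 * sqrt(170) / 1615+421929439 / 711480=604.56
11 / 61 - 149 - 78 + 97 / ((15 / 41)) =35057 / 915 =38.31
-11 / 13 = -0.85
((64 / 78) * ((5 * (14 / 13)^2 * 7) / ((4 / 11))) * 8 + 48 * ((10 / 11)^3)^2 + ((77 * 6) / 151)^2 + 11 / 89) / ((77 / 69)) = 419258312129392841551 / 608164119835072801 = 689.38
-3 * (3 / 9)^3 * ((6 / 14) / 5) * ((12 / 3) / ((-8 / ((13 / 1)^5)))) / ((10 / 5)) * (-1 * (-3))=371293 / 140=2652.09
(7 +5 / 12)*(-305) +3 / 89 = -2415869 / 1068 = -2262.05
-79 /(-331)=79 /331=0.24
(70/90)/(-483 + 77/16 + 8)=-112/67707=-0.00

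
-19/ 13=-1.46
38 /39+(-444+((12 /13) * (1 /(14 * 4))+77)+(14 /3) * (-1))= -67463 /182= -370.68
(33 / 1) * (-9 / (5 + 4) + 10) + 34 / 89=26467 / 89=297.38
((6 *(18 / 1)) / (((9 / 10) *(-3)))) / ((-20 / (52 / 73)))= 104 / 73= 1.42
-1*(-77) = 77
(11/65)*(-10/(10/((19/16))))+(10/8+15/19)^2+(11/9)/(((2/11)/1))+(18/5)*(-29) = -7916843/84474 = -93.72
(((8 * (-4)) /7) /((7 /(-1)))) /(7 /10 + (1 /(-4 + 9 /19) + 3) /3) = 64320 /158123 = 0.41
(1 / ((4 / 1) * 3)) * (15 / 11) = 5 / 44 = 0.11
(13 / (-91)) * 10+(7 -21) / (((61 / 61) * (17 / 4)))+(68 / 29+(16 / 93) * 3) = -199170 / 106981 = -1.86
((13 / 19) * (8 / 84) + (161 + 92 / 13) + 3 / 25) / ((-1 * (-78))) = 10909693 / 5057325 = 2.16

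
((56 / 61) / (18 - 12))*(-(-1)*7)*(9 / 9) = 196 / 183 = 1.07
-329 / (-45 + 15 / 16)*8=896 / 15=59.73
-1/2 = -0.50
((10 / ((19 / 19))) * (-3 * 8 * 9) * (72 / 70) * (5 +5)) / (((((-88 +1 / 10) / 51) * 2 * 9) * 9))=163200 / 2051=79.57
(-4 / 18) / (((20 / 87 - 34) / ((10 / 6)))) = 145 / 13221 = 0.01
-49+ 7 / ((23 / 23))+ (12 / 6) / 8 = -167 / 4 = -41.75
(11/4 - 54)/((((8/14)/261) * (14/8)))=-53505/4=-13376.25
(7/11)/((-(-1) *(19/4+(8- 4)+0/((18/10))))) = 4/55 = 0.07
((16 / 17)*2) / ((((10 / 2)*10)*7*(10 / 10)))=16 / 2975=0.01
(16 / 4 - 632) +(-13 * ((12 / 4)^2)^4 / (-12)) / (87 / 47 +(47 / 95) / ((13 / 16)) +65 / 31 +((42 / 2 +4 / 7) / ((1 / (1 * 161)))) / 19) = -795661341443 / 1348439396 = -590.06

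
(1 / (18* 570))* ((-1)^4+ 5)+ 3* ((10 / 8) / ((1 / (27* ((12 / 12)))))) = 346277 / 3420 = 101.25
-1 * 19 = -19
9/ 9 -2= -1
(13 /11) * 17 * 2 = 442 /11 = 40.18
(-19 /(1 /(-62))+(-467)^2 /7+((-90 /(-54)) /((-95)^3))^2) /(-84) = -29947864151629691 /77802125703750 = -384.92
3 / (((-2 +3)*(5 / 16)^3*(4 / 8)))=196.61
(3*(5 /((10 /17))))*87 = 4437 /2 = 2218.50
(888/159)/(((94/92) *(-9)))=-13616/22419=-0.61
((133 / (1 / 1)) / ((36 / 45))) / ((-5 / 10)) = -665 / 2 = -332.50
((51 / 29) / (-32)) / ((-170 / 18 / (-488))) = -1647 / 580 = -2.84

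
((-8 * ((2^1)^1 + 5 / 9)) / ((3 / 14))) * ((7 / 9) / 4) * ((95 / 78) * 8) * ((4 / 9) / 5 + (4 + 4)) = -9593024 / 6561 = -1462.13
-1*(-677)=677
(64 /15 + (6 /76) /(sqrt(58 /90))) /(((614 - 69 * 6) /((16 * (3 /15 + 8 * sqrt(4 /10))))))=(1 + 8 * sqrt(10)) * (135 * sqrt(145) + 70528) /1033125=1.84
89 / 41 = 2.17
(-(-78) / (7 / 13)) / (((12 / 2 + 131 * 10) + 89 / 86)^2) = 0.00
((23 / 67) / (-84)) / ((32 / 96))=-23 / 1876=-0.01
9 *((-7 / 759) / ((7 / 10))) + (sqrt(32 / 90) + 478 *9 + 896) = 4 *sqrt(5) / 15 + 1315064 / 253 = 5198.48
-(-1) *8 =8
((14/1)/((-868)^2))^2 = 1/2896161856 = 0.00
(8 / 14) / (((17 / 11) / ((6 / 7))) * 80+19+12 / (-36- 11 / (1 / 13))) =23628 / 6747139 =0.00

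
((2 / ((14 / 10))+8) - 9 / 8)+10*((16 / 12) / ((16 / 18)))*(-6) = -4575 / 56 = -81.70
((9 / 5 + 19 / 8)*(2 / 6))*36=501 / 10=50.10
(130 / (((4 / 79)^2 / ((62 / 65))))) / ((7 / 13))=2515123 / 28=89825.82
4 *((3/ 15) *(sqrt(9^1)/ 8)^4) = 81/ 5120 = 0.02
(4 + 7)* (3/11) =3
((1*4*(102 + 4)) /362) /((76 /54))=2862 /3439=0.83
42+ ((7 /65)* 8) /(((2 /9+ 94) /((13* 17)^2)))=258951 /530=488.59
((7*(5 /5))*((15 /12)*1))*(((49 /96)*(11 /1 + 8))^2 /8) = 30336635 /294912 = 102.87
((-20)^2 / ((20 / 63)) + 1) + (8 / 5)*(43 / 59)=372339 / 295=1262.17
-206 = -206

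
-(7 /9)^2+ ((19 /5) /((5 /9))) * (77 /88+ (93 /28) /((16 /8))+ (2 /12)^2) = 479947 /28350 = 16.93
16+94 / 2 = 63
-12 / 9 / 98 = -2 / 147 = -0.01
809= 809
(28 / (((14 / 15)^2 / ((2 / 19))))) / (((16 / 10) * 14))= 1125 / 7448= 0.15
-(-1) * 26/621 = 26/621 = 0.04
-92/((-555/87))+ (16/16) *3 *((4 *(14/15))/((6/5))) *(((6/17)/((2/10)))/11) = 550716/34595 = 15.92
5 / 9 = 0.56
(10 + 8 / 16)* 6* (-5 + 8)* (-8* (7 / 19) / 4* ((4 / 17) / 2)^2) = -10584 / 5491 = -1.93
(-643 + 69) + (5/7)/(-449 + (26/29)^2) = -1514520999/2638531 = -574.00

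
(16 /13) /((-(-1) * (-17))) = -16 /221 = -0.07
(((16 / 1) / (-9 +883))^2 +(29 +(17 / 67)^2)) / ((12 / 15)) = 62290031815 / 1714519682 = 36.33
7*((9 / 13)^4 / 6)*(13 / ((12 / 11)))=3.19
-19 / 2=-9.50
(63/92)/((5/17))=1071/460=2.33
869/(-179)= -869/179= -4.85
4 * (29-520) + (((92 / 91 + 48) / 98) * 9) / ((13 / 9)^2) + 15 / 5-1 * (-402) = -1173191519 / 753571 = -1556.84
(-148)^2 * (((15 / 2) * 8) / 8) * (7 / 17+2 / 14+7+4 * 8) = 773265960 / 119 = 6498033.28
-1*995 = -995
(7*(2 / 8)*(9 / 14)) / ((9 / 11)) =11 / 8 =1.38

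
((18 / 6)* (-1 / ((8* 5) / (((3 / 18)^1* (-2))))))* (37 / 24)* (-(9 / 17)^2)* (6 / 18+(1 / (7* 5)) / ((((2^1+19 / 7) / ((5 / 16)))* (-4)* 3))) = -234321 / 65105920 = -0.00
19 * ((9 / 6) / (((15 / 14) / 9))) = 239.40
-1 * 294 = -294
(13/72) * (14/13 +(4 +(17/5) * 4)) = 607/180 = 3.37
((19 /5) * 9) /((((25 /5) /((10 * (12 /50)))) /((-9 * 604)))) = -11154672 /125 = -89237.38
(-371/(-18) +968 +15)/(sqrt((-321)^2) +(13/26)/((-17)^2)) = 5220785/1669851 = 3.13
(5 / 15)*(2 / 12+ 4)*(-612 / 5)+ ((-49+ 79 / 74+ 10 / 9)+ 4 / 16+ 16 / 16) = -215.57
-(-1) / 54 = 1 / 54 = 0.02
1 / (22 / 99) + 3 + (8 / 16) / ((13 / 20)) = 215 / 26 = 8.27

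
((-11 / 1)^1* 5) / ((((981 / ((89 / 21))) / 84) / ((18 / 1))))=-39160 / 109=-359.27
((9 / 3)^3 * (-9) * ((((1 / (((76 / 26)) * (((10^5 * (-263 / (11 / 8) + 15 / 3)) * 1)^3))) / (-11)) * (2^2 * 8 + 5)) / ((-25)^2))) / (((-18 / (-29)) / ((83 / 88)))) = -12735437 / 121072555060000000000000000000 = -0.00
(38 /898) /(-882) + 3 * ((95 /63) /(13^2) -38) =-7627894489 /66927042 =-113.97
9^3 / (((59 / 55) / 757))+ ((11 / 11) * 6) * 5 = 30353685 / 59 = 514469.24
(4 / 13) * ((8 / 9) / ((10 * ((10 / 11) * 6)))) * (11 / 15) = 484 / 131625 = 0.00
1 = 1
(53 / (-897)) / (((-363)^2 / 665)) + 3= 354555134 / 118196793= 3.00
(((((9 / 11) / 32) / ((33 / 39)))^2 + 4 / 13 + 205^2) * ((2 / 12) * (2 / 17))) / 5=8190774336293 / 49699752960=164.81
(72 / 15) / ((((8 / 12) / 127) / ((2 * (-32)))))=-292608 / 5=-58521.60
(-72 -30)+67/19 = -1871/19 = -98.47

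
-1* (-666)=666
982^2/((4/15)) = 3616215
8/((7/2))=16/7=2.29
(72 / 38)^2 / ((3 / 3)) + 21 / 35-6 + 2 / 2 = -1462 / 1805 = -0.81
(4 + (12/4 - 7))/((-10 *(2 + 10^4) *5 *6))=0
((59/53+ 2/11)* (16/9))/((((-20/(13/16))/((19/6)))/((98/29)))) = -1827553/1825956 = -1.00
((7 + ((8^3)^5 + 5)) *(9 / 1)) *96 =30399297484761216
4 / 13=0.31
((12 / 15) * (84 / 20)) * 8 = 672 / 25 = 26.88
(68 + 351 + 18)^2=190969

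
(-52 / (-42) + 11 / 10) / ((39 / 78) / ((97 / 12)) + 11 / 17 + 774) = 809659 / 268273950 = 0.00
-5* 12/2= -30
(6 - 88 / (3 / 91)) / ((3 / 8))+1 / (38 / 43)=-2428573 / 342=-7101.09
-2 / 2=-1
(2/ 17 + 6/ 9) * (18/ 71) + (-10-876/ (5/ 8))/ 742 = -3814303/ 2238985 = -1.70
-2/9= -0.22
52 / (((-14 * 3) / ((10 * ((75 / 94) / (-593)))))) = 3250 / 195097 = 0.02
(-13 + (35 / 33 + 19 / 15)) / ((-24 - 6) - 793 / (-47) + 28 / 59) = 1627751 / 1929785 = 0.84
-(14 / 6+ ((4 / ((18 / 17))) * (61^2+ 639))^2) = -21975097789 / 81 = -271297503.57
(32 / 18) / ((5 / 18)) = 32 / 5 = 6.40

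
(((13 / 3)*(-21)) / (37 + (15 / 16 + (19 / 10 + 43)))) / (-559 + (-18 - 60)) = 80 / 46389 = 0.00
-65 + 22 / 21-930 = -20873 / 21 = -993.95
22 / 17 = 1.29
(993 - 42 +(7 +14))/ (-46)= -486/ 23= -21.13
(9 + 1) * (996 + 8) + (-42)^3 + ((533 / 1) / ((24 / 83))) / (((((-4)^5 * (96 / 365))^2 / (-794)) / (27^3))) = -1980809264289283 / 4294967296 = -461193.10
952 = 952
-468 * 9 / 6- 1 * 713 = -1415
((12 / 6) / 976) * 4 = 1 / 122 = 0.01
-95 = -95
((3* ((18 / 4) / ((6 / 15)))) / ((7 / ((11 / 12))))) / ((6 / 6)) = 495 / 112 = 4.42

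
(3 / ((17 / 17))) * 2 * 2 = 12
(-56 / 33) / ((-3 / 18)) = 112 / 11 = 10.18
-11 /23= -0.48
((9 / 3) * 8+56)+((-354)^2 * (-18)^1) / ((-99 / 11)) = 250712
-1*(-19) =19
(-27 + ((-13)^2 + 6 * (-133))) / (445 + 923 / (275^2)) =-3100625 / 2103378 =-1.47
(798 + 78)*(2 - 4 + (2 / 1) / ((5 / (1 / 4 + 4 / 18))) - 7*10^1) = -943598 / 15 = -62906.53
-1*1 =-1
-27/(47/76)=-2052/47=-43.66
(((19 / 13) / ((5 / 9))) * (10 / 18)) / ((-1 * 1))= -19 / 13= -1.46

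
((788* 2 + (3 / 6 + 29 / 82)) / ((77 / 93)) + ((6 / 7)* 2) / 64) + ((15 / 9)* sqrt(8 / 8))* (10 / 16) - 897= 152836181 / 151536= 1008.58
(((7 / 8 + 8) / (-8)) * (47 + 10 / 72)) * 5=-602435 / 2304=-261.47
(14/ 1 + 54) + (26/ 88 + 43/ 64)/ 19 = 68.05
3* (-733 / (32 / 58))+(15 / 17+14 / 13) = -14086463 / 3536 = -3983.73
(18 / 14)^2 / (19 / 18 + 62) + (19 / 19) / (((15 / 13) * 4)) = 32419 / 133476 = 0.24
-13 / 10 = -1.30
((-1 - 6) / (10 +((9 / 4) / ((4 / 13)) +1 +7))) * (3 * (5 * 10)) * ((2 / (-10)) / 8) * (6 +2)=224 / 27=8.30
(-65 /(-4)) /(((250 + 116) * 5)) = 13 /1464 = 0.01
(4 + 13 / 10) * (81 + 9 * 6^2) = 4293 / 2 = 2146.50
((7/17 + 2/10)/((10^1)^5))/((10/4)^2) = 13/13281250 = 0.00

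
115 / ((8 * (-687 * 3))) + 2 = 32861 / 16488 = 1.99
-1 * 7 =-7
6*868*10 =52080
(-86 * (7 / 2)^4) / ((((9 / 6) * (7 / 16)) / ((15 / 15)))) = -58996 / 3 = -19665.33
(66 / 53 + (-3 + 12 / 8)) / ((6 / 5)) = -45 / 212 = -0.21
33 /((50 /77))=2541 /50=50.82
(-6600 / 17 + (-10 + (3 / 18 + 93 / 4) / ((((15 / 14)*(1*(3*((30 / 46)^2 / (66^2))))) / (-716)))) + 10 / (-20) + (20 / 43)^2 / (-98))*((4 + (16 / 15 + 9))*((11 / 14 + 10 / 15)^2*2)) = -436059442651352218493009 / 137545228642500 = -3170298577.09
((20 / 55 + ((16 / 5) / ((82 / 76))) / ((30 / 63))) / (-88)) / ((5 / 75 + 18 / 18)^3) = -2508435 / 40640512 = -0.06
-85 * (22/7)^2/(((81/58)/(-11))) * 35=131236600/567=231457.85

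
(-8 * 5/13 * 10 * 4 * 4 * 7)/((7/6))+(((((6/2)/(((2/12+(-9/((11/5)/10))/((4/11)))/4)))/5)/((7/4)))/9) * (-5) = -90585392/30667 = -2953.84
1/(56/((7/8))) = 0.02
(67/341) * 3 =201/341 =0.59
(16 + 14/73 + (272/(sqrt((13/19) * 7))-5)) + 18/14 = 6376/511 + 272 * sqrt(1729)/91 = 136.76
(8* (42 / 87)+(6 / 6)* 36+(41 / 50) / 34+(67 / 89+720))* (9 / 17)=30037101489 / 74590900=402.69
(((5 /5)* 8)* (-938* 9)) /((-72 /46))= 43148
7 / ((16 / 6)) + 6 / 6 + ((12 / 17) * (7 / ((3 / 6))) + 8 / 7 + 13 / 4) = 17041 / 952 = 17.90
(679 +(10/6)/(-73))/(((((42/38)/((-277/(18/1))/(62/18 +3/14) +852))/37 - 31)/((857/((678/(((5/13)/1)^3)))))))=-547074768381417625/347313472459110144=-1.58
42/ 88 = 21/ 44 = 0.48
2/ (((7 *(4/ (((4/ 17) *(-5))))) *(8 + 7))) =-2/ 357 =-0.01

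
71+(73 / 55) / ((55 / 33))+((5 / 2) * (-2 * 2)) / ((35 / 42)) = 16444 / 275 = 59.80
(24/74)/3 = 4/37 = 0.11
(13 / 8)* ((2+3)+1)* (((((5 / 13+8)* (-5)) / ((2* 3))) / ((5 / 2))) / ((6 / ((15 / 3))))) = -545 / 24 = -22.71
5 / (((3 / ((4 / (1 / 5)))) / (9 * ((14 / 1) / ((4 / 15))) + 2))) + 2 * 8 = 47498 / 3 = 15832.67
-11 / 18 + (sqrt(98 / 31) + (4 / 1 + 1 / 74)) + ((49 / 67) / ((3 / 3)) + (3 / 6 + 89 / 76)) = 7 * sqrt(62) / 31 + 9842825 / 1695636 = 7.58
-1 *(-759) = 759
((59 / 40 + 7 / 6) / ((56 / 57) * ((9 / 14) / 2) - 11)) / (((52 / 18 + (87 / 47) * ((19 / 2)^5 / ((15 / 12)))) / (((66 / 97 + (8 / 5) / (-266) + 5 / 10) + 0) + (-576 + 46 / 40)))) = 6616040061963 / 5344862335585780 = 0.00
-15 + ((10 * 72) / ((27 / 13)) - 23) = 926 / 3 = 308.67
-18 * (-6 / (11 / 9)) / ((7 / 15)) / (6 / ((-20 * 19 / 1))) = -923400 / 77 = -11992.21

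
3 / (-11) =-0.27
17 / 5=3.40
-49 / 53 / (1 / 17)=-833 / 53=-15.72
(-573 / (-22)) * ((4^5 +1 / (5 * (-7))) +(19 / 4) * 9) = 85572393 / 3080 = 27783.24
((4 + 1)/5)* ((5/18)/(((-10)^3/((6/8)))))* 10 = -1/480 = -0.00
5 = 5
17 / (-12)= -17 / 12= -1.42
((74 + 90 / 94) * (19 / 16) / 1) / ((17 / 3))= 200811 / 12784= 15.71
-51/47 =-1.09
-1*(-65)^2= -4225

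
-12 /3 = -4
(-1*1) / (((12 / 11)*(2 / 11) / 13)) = -1573 / 24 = -65.54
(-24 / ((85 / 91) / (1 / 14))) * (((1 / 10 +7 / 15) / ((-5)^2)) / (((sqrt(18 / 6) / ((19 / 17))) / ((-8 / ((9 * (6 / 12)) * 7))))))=7904 * sqrt(3) / 2008125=0.01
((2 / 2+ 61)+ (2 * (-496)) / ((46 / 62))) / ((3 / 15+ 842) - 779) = -73315 / 3634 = -20.17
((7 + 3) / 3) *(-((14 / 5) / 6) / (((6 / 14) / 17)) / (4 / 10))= -154.26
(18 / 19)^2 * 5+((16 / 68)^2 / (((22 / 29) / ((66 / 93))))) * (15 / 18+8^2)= 76120268 / 9702597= 7.85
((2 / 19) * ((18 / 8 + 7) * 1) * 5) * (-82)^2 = 621970 / 19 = 32735.26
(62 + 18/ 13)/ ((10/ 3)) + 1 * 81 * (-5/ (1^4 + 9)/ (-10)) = 5997/ 260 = 23.07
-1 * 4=-4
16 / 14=8 / 7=1.14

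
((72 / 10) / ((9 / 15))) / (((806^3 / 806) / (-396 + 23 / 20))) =-23691 / 3248180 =-0.01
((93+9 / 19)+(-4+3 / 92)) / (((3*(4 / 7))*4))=1095199 / 83904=13.05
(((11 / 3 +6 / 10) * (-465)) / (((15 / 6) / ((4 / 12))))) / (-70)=1984 / 525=3.78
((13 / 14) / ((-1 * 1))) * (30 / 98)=-195 / 686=-0.28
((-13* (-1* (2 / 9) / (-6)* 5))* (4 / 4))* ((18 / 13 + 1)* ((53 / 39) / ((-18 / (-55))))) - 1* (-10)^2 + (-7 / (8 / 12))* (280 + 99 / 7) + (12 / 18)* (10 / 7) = -213040109 / 66339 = -3211.39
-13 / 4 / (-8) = 13 / 32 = 0.41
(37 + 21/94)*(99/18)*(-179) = -6889531/188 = -36646.44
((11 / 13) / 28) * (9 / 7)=99 / 2548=0.04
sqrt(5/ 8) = sqrt(10)/ 4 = 0.79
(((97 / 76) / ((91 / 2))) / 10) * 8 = 194 / 8645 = 0.02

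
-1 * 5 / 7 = -0.71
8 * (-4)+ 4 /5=-156 /5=-31.20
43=43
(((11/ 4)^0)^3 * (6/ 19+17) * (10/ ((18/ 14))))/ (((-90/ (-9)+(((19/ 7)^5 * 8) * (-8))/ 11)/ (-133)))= 14902010585/ 704797047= 21.14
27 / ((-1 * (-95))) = 27 / 95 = 0.28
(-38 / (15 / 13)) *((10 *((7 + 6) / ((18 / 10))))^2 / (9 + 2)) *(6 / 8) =-10435750 / 891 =-11712.40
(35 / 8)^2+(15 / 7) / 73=626935 / 32704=19.17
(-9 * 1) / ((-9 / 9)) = 9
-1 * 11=-11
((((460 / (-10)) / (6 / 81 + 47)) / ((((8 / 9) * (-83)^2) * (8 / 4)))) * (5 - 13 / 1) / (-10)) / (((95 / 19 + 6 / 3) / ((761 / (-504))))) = 472581 / 34323202480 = 0.00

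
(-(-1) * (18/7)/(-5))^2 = 324/1225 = 0.26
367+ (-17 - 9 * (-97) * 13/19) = 17999/19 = 947.32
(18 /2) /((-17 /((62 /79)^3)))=-2144952 /8381663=-0.26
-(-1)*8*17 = 136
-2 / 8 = -1 / 4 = -0.25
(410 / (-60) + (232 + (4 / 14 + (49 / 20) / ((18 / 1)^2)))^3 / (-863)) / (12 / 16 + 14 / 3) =-1170397348947362681767 / 436276724607360000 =-2682.69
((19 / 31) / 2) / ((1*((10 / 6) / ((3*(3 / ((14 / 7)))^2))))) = 1539 / 1240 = 1.24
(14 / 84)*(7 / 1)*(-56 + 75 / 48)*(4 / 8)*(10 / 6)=-30485 / 576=-52.93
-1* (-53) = 53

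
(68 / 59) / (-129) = -68 / 7611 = -0.01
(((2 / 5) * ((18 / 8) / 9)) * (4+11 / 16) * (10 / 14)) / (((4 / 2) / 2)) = 75 / 224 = 0.33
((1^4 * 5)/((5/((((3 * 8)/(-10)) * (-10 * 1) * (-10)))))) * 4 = -960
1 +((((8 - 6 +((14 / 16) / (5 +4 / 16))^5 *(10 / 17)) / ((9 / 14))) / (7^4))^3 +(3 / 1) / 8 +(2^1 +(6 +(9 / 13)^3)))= 22643955552540860793082813985 / 2332789174548804503079055872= 9.71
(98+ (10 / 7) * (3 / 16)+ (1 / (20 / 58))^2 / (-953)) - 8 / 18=1174538009 / 12007800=97.81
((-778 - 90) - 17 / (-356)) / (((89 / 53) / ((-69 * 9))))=320976.54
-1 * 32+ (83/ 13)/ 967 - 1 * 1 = -414760/ 12571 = -32.99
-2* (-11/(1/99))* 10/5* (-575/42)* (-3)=178907.14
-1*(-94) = 94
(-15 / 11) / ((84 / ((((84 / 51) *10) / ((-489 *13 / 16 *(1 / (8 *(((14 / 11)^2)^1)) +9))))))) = 1254400 / 16919606847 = 0.00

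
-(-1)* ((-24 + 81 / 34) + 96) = 74.38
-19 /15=-1.27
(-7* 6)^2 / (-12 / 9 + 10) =2646 / 13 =203.54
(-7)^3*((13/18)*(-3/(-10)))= -4459/60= -74.32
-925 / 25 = -37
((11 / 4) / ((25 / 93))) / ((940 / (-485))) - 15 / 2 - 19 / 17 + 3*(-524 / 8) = -67242527 / 319600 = -210.40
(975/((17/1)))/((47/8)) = 7800/799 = 9.76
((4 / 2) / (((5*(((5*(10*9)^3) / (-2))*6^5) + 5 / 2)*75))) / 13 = -4 / 138174659995125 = -0.00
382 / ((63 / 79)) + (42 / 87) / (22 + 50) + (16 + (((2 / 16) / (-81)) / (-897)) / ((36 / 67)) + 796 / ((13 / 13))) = 5484030053609 / 4247818848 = 1291.02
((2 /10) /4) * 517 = 517 /20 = 25.85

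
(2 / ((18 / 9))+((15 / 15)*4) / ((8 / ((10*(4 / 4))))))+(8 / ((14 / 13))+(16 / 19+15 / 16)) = 32363 / 2128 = 15.21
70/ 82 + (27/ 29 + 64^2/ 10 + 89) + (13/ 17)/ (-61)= 3084776834/ 6164965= 500.37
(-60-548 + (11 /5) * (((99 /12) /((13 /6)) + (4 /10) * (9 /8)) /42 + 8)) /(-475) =10741221 /8645000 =1.24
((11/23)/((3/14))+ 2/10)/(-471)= -839/162495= -0.01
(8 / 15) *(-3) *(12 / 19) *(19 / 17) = -96 / 85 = -1.13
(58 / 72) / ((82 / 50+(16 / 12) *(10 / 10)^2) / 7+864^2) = 5075 / 4702927476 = 0.00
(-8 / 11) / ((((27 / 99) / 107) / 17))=-14552 / 3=-4850.67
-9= -9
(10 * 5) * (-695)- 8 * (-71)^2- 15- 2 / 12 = -450559 / 6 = -75093.17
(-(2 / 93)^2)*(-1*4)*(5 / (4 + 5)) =80 / 77841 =0.00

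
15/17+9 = 9.88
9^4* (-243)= -1594323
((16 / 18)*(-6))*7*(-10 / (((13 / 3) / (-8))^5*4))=-743178240 / 371293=-2001.60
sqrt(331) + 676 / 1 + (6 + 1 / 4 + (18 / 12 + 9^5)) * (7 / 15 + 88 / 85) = sqrt(331) + 91164461 / 1020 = 89395.12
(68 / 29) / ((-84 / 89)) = -1513 / 609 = -2.48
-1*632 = -632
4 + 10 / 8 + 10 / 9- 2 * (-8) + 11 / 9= 283 / 12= 23.58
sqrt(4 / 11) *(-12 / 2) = -12 *sqrt(11) / 11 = -3.62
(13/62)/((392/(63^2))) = 1053/496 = 2.12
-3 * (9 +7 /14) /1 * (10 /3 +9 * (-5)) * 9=21375 /2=10687.50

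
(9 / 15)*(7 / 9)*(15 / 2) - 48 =-89 / 2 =-44.50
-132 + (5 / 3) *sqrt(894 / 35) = -123.58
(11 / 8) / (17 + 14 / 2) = 11 / 192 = 0.06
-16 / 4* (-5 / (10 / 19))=38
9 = 9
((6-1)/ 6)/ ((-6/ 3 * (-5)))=1/ 12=0.08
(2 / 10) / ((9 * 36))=1 / 1620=0.00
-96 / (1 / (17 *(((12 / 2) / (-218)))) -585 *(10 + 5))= 2448 / 223817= 0.01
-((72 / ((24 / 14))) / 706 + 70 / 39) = -25529 / 13767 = -1.85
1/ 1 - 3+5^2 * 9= 223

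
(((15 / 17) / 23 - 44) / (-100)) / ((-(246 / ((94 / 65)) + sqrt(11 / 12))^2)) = -5139851845304841 / 338280288829268400575 + 34243164739836*sqrt(33) / 1150152982019512561955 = -0.00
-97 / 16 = -6.06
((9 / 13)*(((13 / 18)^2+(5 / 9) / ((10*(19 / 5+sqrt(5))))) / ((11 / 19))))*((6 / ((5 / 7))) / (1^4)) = 2766001 / 506220-1995*sqrt(5) / 33748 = 5.33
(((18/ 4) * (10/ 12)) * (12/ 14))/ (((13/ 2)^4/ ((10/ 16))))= 225/ 199927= 0.00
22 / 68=11 / 34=0.32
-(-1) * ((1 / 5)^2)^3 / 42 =1 / 656250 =0.00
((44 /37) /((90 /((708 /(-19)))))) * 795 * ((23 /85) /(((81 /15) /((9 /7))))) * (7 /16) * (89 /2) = -490.97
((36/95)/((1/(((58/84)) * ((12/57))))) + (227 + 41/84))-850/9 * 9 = -94376903/151620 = -622.46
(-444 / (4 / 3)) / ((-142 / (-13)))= -4329 / 142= -30.49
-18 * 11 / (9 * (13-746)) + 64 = 46934 / 733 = 64.03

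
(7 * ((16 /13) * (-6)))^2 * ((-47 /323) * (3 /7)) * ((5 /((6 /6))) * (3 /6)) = -22740480 /54587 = -416.59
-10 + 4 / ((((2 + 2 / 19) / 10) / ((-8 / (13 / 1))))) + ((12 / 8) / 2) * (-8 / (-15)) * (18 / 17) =-23502 / 1105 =-21.27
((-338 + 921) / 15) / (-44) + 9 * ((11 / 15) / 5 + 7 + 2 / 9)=19631 / 300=65.44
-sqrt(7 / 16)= -0.66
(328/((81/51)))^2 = 31091776/729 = 42649.90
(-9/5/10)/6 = -3/100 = -0.03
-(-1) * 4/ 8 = 1/ 2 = 0.50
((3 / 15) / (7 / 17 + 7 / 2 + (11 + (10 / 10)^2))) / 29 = 34 / 78445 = 0.00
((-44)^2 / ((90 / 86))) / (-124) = -20812 / 1395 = -14.92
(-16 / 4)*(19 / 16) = -19 / 4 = -4.75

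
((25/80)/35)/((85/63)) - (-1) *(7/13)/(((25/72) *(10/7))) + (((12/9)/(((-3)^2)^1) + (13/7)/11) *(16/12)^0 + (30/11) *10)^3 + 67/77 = 21003.02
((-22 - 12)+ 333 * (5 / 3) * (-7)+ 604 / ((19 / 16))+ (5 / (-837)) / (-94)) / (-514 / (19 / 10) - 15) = 728299753 / 60975450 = 11.94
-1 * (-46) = 46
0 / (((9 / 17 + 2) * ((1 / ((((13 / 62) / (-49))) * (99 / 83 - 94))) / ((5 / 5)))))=0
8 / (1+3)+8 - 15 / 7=55 / 7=7.86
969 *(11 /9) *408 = 483208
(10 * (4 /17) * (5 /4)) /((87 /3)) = 50 /493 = 0.10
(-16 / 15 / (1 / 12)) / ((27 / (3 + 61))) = -4096 / 135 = -30.34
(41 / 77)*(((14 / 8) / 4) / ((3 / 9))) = 123 / 176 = 0.70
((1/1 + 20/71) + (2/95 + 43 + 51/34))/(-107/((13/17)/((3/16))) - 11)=-64259416/52240025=-1.23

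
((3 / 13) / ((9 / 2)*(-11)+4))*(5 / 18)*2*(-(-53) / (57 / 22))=-11660 / 202293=-0.06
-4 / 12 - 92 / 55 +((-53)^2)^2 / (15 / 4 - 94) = -5207836951 / 59565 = -87431.16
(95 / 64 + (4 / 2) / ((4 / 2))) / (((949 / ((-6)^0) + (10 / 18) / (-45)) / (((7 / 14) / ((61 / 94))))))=605313 / 300092672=0.00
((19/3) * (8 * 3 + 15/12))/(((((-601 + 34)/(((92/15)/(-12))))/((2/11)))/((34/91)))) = 750329/76621545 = 0.01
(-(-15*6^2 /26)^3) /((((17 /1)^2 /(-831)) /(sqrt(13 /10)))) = -1635657300*sqrt(130) /634933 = -29372.17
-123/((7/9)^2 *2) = -9963/98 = -101.66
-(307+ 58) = -365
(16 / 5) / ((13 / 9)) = 144 / 65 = 2.22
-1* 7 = -7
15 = 15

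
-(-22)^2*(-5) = 2420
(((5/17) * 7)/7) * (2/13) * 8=80/221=0.36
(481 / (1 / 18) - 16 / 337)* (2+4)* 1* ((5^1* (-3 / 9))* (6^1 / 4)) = -43765950 / 337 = -129869.29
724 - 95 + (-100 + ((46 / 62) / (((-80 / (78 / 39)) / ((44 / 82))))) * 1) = 13446927 / 25420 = 528.99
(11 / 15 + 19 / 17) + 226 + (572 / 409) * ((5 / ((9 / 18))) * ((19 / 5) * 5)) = 51477118 / 104295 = 493.57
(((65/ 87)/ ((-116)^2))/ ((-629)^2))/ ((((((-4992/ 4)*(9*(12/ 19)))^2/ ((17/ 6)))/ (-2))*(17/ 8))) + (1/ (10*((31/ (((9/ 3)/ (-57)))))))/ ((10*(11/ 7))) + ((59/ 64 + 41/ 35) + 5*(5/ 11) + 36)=1009881447825996367795821241/ 25018107973607172914380800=40.37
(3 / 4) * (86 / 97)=129 / 194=0.66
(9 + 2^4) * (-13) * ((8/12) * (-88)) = 57200/3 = 19066.67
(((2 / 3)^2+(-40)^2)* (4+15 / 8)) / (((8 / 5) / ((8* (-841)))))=-711683635 / 18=-39537979.72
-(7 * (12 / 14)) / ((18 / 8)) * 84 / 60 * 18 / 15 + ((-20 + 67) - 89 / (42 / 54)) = -12584 / 175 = -71.91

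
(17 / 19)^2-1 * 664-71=-265046 / 361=-734.20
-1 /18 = -0.06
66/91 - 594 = -53988/91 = -593.27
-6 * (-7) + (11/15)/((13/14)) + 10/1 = 10294/195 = 52.79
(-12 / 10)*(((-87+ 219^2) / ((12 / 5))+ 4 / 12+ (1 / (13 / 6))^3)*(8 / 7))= -27357.16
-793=-793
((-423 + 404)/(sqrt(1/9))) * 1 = -57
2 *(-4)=-8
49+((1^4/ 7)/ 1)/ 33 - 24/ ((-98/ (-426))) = -89456/ 1617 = -55.32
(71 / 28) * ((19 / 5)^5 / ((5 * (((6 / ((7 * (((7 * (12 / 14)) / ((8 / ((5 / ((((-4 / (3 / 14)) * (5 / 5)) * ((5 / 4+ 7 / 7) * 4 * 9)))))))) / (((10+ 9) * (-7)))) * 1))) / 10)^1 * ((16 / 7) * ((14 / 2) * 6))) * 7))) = 9252791 / 71124480000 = 0.0001301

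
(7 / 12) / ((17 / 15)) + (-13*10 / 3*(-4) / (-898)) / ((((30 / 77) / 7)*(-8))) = 130277 / 137394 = 0.95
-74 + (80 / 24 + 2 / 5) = -1054 / 15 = -70.27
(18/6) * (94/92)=3.07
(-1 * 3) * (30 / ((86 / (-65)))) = 2925 / 43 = 68.02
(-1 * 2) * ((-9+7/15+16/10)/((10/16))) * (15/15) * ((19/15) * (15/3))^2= 600704/675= 889.93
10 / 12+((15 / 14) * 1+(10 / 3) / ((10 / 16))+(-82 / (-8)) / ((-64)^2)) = 2491229 / 344064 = 7.24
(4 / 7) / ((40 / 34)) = 17 / 35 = 0.49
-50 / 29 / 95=-10 / 551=-0.02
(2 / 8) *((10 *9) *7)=315 / 2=157.50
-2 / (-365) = 2 / 365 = 0.01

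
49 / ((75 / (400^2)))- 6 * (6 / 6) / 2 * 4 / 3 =313588 / 3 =104529.33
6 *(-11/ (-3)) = 22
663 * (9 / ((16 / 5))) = 29835 / 16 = 1864.69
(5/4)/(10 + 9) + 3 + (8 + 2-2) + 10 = 1601/76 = 21.07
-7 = -7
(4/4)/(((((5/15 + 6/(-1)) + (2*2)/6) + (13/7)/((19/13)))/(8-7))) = -133/496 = -0.27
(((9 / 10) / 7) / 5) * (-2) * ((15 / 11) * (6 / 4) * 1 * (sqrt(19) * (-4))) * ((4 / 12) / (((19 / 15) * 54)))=3 * sqrt(19) / 1463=0.01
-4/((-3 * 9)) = 4/27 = 0.15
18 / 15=6 / 5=1.20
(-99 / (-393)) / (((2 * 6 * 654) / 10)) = 55 / 171348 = 0.00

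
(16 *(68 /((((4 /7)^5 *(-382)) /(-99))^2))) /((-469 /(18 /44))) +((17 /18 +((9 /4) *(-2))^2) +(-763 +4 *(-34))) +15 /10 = -2576186022713341 /2883327492096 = -893.48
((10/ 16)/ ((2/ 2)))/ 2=5/ 16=0.31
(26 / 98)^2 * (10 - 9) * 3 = 507 / 2401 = 0.21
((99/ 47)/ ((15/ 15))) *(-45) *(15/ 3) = -22275/ 47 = -473.94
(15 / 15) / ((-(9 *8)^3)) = -1 / 373248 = -0.00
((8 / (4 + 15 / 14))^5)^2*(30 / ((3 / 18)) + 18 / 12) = 56371144981447396294656 / 3255243551009881201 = 17317.03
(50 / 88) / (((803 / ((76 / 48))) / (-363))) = -0.41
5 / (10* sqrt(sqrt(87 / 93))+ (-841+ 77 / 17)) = -0.01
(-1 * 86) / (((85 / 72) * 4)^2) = -27864 / 7225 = -3.86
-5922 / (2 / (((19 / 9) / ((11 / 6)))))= -37506 / 11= -3409.64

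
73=73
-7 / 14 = -1 / 2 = -0.50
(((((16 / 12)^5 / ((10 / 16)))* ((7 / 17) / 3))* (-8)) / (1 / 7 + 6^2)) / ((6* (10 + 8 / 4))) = -0.00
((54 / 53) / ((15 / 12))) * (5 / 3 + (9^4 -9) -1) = 1415376 / 265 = 5341.04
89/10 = 8.90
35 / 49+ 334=2343 / 7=334.71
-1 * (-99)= 99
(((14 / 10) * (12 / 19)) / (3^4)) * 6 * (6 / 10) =56 / 1425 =0.04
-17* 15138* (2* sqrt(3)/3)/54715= -171564* sqrt(3)/54715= -5.43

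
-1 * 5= -5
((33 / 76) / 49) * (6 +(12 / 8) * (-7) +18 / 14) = -0.03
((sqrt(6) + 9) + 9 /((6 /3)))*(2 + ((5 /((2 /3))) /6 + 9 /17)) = 257*sqrt(6) /68 + 6939 /136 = 60.28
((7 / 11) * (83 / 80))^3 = 196122941 / 681472000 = 0.29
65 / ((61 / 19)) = 1235 / 61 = 20.25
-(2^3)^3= -512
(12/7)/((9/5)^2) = 100/189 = 0.53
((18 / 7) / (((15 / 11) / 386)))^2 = 649026576 / 1225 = 529817.61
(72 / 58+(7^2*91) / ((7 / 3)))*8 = 443640 / 29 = 15297.93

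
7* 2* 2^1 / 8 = 7 / 2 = 3.50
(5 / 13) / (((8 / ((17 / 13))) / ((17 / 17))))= 85 / 1352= 0.06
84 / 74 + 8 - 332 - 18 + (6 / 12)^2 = -50411 / 148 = -340.61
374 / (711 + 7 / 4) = 1496 / 2851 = 0.52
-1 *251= -251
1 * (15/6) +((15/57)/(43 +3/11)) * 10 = 5790/2261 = 2.56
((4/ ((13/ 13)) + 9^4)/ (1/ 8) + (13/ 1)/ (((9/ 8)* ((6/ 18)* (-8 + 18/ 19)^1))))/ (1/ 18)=63333192/ 67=945271.52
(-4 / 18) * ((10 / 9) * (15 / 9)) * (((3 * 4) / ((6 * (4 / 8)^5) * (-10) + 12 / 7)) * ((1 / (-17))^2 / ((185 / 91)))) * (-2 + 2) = 0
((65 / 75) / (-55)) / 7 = -13 / 5775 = -0.00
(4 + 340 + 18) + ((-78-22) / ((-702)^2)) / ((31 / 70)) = 1382559872 / 3819231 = 362.00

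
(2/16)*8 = 1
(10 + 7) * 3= 51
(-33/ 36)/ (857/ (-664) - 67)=0.01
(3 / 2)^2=9 / 4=2.25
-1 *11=-11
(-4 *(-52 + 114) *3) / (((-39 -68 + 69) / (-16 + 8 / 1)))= -2976 / 19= -156.63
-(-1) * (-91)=-91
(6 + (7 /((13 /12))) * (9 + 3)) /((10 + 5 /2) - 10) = 33.42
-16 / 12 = -4 / 3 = -1.33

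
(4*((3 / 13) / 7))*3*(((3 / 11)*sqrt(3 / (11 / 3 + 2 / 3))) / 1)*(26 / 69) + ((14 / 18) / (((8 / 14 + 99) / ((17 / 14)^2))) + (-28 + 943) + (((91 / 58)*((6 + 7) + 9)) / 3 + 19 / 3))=216*sqrt(13) / 23023 + 39929737 / 42804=932.88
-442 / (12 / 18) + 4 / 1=-659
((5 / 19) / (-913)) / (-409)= 5 / 7094923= 0.00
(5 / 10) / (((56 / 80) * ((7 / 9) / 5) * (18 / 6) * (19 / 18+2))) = 270 / 539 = 0.50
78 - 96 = -18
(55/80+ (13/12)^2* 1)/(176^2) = 67/1115136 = 0.00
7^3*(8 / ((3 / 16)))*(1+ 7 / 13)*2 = 1756160 / 39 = 45029.74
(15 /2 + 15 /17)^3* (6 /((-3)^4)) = 857375 /19652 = 43.63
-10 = -10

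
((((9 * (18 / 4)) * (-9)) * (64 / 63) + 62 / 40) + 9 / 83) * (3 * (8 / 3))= -8566898 / 2905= -2949.02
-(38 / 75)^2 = -0.26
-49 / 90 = -0.54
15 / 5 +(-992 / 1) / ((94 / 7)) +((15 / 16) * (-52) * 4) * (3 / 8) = -54143 / 376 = -144.00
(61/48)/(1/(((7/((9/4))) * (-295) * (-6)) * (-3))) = -125965/6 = -20994.17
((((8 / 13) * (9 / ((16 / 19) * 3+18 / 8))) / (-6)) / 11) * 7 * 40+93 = 1524059 / 17303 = 88.08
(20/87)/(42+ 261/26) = 520/117711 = 0.00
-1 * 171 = -171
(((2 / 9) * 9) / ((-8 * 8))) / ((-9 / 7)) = 7 / 288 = 0.02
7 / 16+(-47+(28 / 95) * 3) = -69431 / 1520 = -45.68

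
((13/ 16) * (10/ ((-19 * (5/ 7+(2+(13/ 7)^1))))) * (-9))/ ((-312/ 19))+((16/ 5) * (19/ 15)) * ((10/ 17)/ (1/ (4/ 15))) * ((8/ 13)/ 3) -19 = -5780515087/ 305510400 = -18.92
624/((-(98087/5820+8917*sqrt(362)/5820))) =39948480/2148997 -3631680*sqrt(362)/2148997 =-13.56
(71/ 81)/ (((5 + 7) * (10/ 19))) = 1349/ 9720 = 0.14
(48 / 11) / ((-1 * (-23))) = 0.19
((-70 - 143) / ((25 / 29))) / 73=-6177 / 1825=-3.38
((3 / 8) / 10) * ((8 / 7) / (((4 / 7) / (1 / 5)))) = 0.02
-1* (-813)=813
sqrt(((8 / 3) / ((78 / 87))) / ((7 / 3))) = 2 * sqrt(2639) / 91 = 1.13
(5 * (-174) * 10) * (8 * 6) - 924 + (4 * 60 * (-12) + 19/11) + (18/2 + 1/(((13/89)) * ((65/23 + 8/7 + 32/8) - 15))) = -68213615035/161876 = -421394.25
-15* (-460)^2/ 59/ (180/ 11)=-581900/ 177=-3287.57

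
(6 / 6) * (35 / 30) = 7 / 6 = 1.17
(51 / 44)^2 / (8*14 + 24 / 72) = 7803 / 652432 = 0.01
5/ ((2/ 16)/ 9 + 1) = 360/ 73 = 4.93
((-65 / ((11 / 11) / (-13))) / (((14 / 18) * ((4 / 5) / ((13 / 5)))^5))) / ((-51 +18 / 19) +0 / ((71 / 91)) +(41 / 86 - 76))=-256327691945 / 81711616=-3136.98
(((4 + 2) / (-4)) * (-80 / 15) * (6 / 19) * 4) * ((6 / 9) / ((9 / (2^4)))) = 2048 / 171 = 11.98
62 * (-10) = -620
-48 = -48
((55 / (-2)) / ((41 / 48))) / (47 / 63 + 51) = -4158 / 6683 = -0.62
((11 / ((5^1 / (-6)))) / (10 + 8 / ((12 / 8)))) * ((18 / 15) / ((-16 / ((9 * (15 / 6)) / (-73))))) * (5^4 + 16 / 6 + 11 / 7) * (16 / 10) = -5886837 / 293825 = -20.04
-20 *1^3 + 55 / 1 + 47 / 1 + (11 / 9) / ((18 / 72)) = 782 / 9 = 86.89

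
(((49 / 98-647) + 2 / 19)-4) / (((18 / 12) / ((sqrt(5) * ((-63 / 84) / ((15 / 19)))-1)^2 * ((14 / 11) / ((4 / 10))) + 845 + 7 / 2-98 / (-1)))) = -1397806255 / 3344-173005 * sqrt(5) / 66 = -423865.64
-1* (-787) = 787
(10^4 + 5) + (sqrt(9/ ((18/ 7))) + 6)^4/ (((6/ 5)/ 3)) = 1185* sqrt(14) + 121325/ 8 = 19599.49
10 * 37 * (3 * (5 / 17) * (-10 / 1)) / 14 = -233.19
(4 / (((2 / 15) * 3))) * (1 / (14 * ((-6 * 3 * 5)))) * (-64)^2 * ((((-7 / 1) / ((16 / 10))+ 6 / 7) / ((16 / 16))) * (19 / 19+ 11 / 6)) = 428672 / 1323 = 324.02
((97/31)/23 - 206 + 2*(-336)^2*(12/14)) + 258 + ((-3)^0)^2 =138029054/713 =193589.14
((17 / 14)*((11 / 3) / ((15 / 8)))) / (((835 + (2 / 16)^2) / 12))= 191488 / 5611305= 0.03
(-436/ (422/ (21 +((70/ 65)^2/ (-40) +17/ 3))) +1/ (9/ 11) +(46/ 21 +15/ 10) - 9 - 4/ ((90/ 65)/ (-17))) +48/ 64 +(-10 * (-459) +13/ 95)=1311357811289/ 284558820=4608.39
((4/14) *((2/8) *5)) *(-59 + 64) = 25/14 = 1.79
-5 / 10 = -1 / 2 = -0.50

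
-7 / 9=-0.78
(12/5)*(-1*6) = -72/5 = -14.40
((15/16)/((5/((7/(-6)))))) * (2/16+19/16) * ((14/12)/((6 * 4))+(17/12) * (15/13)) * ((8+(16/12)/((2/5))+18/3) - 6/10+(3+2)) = -25167037/2396160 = -10.50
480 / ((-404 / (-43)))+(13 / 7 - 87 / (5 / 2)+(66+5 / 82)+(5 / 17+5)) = 441043833 / 4927790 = 89.50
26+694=720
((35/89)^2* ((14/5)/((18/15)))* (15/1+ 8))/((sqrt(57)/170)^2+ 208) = 35402500/887239131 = 0.04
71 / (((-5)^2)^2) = 0.11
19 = 19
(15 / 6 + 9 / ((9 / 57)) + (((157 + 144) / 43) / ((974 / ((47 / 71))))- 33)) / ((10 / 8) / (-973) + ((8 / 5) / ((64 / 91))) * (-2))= -4458553575 / 765603934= -5.82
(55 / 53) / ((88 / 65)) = 325 / 424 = 0.77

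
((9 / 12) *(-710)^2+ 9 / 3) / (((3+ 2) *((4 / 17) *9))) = 1071221 / 30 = 35707.37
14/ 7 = 2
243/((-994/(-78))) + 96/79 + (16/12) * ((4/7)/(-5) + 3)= 14211961/588945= 24.13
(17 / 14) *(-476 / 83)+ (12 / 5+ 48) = 43.44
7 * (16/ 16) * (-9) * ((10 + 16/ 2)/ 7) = -162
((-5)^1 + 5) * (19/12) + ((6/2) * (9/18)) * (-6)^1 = -9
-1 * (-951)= 951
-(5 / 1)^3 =-125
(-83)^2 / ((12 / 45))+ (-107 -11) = 102863 / 4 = 25715.75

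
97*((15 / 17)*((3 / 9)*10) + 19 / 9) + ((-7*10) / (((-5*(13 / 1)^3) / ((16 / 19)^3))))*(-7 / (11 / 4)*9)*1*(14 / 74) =459856025086693 / 938375585433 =490.06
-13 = -13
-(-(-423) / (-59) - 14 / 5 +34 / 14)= 15572 / 2065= 7.54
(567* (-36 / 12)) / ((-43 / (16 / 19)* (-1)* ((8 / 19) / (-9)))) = 30618 / 43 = 712.05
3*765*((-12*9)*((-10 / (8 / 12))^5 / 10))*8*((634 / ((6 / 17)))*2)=540965603700000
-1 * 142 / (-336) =71 / 168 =0.42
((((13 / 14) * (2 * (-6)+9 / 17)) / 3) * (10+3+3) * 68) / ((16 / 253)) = -427570 / 7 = -61081.43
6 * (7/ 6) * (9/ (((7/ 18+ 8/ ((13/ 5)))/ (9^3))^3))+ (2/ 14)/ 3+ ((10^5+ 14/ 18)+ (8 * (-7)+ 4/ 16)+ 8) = 78821606488952809981/ 134419756212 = 586384090.48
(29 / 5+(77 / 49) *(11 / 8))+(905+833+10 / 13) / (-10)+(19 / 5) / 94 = -28378029 / 171080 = -165.88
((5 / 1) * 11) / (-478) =-55 / 478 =-0.12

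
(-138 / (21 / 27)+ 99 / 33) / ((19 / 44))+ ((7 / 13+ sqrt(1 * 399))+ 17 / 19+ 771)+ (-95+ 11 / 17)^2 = sqrt(399)+ 4632527989 / 499681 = 9290.95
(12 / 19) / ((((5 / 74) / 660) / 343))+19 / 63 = 2532920905 / 1197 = 2116057.56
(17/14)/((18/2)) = 17/126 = 0.13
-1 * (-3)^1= 3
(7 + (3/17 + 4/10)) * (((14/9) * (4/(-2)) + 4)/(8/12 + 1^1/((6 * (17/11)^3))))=2977856/314745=9.46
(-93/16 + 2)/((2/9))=-549/32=-17.16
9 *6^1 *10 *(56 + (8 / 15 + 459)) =278388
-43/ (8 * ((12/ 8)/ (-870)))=6235/ 2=3117.50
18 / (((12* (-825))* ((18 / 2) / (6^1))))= -1 / 825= -0.00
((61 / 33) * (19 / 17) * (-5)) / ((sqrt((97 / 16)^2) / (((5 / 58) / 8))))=-28975 / 1578093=-0.02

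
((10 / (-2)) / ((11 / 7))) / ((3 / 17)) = -595 / 33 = -18.03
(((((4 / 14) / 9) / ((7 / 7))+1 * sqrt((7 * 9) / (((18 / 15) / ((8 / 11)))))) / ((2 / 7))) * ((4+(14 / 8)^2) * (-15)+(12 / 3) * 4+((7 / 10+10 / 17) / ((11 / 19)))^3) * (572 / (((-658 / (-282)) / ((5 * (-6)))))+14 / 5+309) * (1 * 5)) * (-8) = -254412219869071681 * sqrt(1155) / 17982808250 - 254412219869071681 / 102992447250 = -483277938.04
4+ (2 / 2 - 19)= -14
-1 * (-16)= 16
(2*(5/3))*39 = 130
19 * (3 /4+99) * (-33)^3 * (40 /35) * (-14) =1089753588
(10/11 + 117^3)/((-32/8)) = -17617753/44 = -400403.48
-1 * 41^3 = -68921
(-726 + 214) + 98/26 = -6607/13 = -508.23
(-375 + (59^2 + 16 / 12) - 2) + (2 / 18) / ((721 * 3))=60451525 / 19467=3105.33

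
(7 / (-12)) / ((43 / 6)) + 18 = 1541 / 86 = 17.92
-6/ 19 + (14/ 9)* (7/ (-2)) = -985/ 171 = -5.76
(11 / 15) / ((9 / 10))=22 / 27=0.81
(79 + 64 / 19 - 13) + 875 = 17943 / 19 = 944.37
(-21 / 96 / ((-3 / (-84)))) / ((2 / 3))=-147 / 16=-9.19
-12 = -12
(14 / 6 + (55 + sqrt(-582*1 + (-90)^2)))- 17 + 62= 189.04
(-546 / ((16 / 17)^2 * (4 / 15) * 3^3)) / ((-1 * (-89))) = -131495 / 136704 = -0.96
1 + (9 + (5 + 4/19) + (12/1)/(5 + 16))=2099/133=15.78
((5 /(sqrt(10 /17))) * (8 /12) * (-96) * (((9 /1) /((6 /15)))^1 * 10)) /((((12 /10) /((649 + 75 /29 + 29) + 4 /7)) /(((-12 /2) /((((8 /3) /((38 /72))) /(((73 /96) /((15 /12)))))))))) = 4794685625 * sqrt(170) /1624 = 38494490.22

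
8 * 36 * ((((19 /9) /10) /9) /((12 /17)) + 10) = 2889.57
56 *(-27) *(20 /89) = -30240 /89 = -339.78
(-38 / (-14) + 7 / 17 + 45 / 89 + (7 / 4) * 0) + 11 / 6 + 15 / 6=253072 / 31773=7.97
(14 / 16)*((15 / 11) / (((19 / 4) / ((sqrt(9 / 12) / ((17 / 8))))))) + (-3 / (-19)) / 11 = 3 / 209 + 210*sqrt(3) / 3553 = 0.12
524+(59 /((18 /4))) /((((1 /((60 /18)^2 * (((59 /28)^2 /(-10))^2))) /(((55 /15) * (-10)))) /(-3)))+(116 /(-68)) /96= 779326411471 /211595328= 3683.10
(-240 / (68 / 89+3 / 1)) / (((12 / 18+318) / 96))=-307584 / 16013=-19.21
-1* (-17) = 17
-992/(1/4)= -3968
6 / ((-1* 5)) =-1.20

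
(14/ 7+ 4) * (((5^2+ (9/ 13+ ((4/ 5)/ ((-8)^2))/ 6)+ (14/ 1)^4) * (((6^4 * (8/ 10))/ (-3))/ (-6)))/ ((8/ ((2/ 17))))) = 2158885557/ 11050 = 195374.26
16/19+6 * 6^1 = 700/19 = 36.84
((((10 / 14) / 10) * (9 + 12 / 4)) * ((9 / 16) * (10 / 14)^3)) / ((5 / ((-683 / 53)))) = -461025 / 1018024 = -0.45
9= 9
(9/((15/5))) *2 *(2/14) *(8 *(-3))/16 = -9/7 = -1.29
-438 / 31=-14.13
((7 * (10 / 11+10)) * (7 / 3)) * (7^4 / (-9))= -4705960 / 99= -47534.95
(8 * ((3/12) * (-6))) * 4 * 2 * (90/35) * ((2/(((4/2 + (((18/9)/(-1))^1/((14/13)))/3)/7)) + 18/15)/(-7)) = 2840832/7105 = 399.84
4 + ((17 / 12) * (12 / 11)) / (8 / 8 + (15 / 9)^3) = 7147 / 1672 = 4.27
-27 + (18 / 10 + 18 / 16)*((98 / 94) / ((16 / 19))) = -703233 / 30080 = -23.38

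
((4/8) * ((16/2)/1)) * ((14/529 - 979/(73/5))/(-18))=1725622/115851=14.90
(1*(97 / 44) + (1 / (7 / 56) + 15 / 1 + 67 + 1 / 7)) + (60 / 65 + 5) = 393475 / 4004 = 98.27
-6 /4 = -3 /2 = -1.50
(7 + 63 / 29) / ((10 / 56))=51.37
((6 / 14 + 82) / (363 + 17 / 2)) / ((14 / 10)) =5770 / 36407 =0.16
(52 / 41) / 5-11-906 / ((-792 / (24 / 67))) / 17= -27539477 / 2568445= -10.72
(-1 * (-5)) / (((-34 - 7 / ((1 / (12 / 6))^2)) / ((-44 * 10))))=1100 / 31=35.48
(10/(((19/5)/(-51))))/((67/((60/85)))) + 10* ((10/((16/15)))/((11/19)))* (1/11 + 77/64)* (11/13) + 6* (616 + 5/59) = 10647235477521/2749517056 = 3872.40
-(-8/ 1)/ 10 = 4/ 5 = 0.80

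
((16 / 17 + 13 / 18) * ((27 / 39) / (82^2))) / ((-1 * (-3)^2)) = -509 / 26748072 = -0.00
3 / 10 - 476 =-475.70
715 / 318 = 2.25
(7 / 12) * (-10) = -35 / 6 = -5.83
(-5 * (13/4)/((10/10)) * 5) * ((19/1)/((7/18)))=-55575/14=-3969.64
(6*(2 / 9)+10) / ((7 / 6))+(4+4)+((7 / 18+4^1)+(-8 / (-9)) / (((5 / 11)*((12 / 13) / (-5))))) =4351 / 378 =11.51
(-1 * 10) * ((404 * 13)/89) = -52520/89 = -590.11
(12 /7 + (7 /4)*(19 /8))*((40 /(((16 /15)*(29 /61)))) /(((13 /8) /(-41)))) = -246661125 /21112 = -11683.46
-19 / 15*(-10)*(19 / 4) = 361 / 6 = 60.17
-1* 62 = -62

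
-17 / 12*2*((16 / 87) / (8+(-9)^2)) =-136 / 23229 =-0.01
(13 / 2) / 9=0.72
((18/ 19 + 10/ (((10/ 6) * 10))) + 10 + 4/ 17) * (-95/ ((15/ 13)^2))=-1071967/ 1275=-840.76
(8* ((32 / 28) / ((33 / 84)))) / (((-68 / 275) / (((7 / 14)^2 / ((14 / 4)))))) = -800 / 119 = -6.72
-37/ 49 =-0.76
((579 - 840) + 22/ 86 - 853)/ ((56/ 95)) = -4549645/ 2408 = -1889.39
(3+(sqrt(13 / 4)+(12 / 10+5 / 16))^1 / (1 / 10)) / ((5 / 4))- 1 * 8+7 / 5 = 79 / 10+4 * sqrt(13) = 22.32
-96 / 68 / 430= -12 / 3655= -0.00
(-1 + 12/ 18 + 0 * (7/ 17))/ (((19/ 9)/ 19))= -3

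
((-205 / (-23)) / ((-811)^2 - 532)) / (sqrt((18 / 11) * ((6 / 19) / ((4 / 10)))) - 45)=-0.00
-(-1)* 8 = 8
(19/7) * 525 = 1425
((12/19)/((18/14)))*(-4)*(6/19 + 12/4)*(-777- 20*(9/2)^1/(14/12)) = 2008944/361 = 5564.94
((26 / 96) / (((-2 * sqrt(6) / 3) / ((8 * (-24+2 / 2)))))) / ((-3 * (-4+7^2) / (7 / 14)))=-299 * sqrt(6) / 6480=-0.11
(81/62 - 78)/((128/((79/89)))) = -375645/706304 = -0.53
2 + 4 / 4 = 3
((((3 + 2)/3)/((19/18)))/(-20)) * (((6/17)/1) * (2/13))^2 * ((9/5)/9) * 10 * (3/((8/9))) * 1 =-1458/927979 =-0.00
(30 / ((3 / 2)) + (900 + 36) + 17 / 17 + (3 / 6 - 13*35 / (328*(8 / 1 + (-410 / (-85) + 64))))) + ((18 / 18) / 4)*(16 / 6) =1231320611 / 1285104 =958.15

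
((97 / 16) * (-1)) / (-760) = 97 / 12160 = 0.01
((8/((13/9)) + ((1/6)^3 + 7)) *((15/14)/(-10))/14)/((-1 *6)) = 35221/2201472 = 0.02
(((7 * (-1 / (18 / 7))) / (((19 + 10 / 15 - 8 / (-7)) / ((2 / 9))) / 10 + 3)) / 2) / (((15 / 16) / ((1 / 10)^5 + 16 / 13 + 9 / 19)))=-14440384721 / 72150243750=-0.20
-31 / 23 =-1.35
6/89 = 0.07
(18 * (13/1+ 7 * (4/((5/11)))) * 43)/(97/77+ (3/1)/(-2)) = -44460108/185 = -240324.91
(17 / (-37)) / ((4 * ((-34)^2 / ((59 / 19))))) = -59 / 191216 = -0.00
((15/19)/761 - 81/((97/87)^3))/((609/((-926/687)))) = 238047188838764/1840374620309127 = 0.13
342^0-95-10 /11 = -1044 /11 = -94.91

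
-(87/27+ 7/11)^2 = -145924/9801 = -14.89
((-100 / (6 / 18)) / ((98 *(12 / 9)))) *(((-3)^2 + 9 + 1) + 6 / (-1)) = -2925 / 98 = -29.85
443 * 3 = 1329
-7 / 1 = -7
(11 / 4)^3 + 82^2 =431667 / 64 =6744.80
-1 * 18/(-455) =18/455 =0.04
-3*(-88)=264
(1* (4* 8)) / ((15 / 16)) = 512 / 15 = 34.13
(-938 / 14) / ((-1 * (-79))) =-67 / 79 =-0.85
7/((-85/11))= -77/85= -0.91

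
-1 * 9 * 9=-81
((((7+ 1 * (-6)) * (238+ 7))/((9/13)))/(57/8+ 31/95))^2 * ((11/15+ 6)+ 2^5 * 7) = 82771642408000/159038883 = 520449.09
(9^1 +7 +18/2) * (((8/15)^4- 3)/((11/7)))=-1034453/22275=-46.44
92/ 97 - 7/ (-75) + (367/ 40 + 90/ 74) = 24619829/ 2153400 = 11.43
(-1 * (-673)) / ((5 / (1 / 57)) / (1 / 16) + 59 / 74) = 49802 / 337499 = 0.15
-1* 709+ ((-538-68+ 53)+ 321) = -941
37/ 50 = 0.74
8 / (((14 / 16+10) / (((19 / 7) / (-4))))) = -304 / 609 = -0.50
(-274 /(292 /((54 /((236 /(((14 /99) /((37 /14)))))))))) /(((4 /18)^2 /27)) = -44043993 /7011796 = -6.28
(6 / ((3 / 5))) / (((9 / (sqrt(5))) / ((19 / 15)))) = 38 * sqrt(5) / 27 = 3.15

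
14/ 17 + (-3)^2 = 167/ 17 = 9.82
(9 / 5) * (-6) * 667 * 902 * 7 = -227417652 / 5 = -45483530.40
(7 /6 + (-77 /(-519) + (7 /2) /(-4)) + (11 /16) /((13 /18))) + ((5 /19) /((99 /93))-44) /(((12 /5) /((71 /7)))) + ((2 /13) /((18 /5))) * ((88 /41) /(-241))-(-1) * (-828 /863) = -2957645557364133 /16032728117692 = -184.48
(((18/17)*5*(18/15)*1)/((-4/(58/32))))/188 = -783/51136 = -0.02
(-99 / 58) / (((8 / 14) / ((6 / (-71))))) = 0.25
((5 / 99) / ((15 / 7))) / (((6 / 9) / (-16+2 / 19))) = -1057 / 1881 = -0.56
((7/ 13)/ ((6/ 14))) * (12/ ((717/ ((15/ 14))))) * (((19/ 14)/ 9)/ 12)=95/ 335556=0.00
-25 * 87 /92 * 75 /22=-163125 /2024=-80.60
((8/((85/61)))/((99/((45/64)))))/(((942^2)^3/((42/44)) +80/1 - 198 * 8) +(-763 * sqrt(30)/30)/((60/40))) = 6841821 * sqrt(30)/5302480105391367123421279922451502844039888 +18460714408919360774910/331405006586960445213829995153218927752493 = 0.00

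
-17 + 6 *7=25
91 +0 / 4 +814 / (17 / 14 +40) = 63903 / 577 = 110.75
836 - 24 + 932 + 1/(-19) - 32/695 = 23028217/13205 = 1743.90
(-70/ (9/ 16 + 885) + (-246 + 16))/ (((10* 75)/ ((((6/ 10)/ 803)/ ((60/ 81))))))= -2933991/ 9481422500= -0.00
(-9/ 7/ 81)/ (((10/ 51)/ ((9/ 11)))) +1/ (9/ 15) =3697/ 2310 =1.60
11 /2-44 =-77 /2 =-38.50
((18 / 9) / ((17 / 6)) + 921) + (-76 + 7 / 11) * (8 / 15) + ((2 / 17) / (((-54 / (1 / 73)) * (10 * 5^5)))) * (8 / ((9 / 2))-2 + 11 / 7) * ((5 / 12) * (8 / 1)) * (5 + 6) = 38379406359568 / 43538158125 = 881.51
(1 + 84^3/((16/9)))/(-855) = -333397/855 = -389.94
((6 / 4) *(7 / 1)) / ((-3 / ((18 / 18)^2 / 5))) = -7 / 10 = -0.70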